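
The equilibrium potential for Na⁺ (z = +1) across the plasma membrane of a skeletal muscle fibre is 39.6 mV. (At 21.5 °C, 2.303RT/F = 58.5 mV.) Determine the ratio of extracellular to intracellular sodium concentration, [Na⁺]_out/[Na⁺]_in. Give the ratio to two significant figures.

4.8

log₁₀([out]/[in]) = E·z/(58.5) = 39.6 × 1 / 58.5 = 0.6769
[out]/[in] = 10^(0.6769) = 4.753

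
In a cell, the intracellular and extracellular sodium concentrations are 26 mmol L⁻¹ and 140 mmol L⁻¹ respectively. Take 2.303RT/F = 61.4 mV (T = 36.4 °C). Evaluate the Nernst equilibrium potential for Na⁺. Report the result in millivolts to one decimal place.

44.9 mV

E = (61.4/z) · log₁₀([Na⁺]_out/[Na⁺]_in) with z = +1.
= (61.4/1) · log₁₀(140/26) = 61.40 · log₁₀(5.385)
= 61.40 · (0.7312) = 44.89 mV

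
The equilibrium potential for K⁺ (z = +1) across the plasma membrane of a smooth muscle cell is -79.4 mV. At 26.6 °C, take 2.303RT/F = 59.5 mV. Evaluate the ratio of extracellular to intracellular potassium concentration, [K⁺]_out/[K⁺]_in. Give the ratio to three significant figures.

log₁₀([out]/[in]) = E·z/(59.5) = -79.4 × 1 / 59.5 = -1.3345
[out]/[in] = 10^(-1.3345) = 0.0463

0.0463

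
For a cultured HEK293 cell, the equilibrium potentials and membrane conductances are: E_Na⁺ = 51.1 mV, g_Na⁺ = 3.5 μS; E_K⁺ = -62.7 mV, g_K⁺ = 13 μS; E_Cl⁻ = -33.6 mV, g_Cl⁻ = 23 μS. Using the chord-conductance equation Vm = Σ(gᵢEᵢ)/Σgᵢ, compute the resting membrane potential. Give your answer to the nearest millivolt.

Σ gᵢEᵢ = 3.5·(51.1) + 13·(-62.7) + 23·(-33.6) = -1409.05
Σ gᵢ = 3.5 + 13 + 23 = 39.5
Vm = -1409.05 / 39.5 = -35.67 mV

-36 mV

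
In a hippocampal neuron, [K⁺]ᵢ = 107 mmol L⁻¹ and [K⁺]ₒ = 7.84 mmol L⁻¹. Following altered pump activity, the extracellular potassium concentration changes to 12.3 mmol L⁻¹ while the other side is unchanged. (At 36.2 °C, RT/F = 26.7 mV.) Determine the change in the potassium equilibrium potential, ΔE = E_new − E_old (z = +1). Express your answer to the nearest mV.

E_old = (26.7/1)·ln(7.84/107) = -69.78 mV
E_new = (26.7/1)·ln(12.3/107) = -57.76 mV
ΔE = -57.76 − (-69.78) = 12.02 mV

12 mV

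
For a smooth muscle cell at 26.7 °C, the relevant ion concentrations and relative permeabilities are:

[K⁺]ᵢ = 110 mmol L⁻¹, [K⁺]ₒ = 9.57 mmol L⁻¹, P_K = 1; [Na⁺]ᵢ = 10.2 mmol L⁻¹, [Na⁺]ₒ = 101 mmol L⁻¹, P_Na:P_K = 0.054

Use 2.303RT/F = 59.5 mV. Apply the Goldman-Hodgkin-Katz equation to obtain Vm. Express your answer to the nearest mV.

-52 mV

Vm = 59.5 · log₁₀[(Σ P·[cation]ₒ + Σ P·[anion]ᵢ) / (Σ P·[cation]ᵢ + Σ P·[anion]ₒ)]
Numerator = 1×9.57 + 0.054×101 = 15.02
Denominator = 1×110 + 0.054×10.2 = 110.6
Vm = 59.5 · log₁₀(0.1359) = 59.5 × (-0.8668) = -51.57 mV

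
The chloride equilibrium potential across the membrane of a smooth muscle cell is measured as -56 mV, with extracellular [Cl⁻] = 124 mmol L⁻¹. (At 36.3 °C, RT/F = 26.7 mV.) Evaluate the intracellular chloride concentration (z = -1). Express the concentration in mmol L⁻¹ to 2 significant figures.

15 mmol L⁻¹

Nernst: E = (26.7/-1) · ln([out]/[in]), so ln([out]/[in]) = -56.0 × -1 / 26.7 = 2.0974.
[out]/[in] = e^(2.0974) = 8.145.
[in] = 124 / 8.145 = 15.22 mmol L⁻¹.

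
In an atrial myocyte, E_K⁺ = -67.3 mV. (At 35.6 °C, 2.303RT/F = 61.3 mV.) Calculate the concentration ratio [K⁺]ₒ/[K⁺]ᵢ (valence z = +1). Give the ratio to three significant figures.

log₁₀([out]/[in]) = E·z/(61.3) = -67.3 × 1 / 61.3 = -1.0979
[out]/[in] = 10^(-1.0979) = 0.07982

0.0798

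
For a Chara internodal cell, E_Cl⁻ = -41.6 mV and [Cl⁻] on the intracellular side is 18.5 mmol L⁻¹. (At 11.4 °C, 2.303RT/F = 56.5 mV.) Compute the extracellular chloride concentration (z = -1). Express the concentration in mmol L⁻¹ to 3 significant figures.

101 mmol L⁻¹

Nernst: E = (56.5/-1) · log₁₀([out]/[in]), so log₁₀([out]/[in]) = -41.6 × -1 / 56.5 = 0.7363.
[out]/[in] = 10^(0.7363) = 5.449.
[out] = 5.449 × 18.5 = 100.8 mmol L⁻¹.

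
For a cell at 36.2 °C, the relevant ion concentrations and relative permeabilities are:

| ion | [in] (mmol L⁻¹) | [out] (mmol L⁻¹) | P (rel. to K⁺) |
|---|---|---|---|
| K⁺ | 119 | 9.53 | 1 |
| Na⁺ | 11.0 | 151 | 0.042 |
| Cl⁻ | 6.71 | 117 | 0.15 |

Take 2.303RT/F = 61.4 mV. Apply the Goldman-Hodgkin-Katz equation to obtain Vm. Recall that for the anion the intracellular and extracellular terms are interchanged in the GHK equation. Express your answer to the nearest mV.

-56 mV

Vm = 61.4 · log₁₀[(Σ P·[cation]ₒ + Σ P·[anion]ᵢ) / (Σ P·[cation]ᵢ + Σ P·[anion]ₒ)]
Numerator = 1×9.53 + 0.042×151 + 0.15×6.71 = 16.88
Denominator = 1×119 + 0.042×11.0 + 0.15×117 = 137
Vm = 61.4 · log₁₀(0.12319) = 61.4 × (-0.9094) = -55.84 mV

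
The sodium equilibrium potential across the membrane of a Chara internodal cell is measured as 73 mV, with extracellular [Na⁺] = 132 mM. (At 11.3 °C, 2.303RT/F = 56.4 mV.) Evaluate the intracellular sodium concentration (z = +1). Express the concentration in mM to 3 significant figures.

6.70 mM

Nernst: E = (56.4/1) · log₁₀([out]/[in]), so log₁₀([out]/[in]) = 73.0 × 1 / 56.4 = 1.2943.
[out]/[in] = 10^(1.2943) = 19.69.
[in] = 132 / 19.69 = 6.703 mM.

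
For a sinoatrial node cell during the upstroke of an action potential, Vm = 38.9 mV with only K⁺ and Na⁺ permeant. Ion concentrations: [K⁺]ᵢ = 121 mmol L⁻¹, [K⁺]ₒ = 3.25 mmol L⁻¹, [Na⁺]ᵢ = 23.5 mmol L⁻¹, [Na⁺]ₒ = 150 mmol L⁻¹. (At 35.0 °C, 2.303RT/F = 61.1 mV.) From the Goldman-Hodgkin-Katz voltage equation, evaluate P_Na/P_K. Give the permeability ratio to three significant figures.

Let α = P_Na/P_K. GHK: Vm = 61.1·log₁₀[(Kₒ + α·Naₒ)/(Kᵢ + α·Naᵢ)].
10^(Vm/61.1) = 10^(38.9/61.1) = 4.3317
So 4.3317·(Kᵢ + α·Naᵢ) = Kₒ + α·Naₒ → α = (4.3317·121.0 − 3.25) / (150.0 − 4.3317·23.5)
α = (524.1 − 3.25) / (150.0 − 101.8) = 520.9/48.2 = 10.81

10.8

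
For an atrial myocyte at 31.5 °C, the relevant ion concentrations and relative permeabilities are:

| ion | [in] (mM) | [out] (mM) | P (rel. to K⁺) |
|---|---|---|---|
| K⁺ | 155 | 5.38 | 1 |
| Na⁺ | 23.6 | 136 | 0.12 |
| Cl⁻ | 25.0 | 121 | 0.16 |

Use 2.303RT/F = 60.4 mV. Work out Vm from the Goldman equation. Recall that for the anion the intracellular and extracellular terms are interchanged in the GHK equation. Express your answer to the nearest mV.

-51 mV

Vm = 60.4 · log₁₀[(Σ P·[cation]ₒ + Σ P·[anion]ᵢ) / (Σ P·[cation]ᵢ + Σ P·[anion]ₒ)]
Numerator = 1×5.38 + 0.12×136 + 0.16×25.0 = 25.7
Denominator = 1×155 + 0.12×23.6 + 0.16×121 = 177.2
Vm = 60.4 · log₁₀(0.14504) = 60.4 × (-0.8385) = -50.65 mV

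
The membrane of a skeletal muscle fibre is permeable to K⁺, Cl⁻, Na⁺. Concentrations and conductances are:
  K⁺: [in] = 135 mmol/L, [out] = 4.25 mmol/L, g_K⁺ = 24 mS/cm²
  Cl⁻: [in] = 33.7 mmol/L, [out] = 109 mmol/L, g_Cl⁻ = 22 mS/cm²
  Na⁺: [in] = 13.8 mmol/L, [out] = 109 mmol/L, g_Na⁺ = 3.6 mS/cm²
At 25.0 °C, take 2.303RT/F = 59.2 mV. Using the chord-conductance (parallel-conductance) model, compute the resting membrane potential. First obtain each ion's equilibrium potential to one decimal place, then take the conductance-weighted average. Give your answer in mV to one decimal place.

-52.6 mV

E_K⁺ = (59.2/1)·log₁₀(4.25/135) = -88.9 mV
E_Cl⁻ = (59.2/-1)·log₁₀(109/33.7) = -30.2 mV
E_Na⁺ = (59.2/1)·log₁₀(109/13.8) = 53.1 mV
Vm = (Σ gᵢEᵢ)/(Σ gᵢ) = (24·-88.9 + 22·-30.2 + 3.6·53.1) / (24 + 22 + 3.6)
= -2606.84 / 49.6 = -52.56 mV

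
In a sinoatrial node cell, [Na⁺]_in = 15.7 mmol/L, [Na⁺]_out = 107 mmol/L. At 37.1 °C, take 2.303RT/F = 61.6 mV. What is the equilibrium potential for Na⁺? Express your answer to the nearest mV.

E = (61.6/z) · log₁₀([Na⁺]_out/[Na⁺]_in) with z = +1.
= (61.6/1) · log₁₀(107/15.7) = 61.60 · log₁₀(6.815)
= 61.60 · (0.8335) = 51.34 mV

51 mV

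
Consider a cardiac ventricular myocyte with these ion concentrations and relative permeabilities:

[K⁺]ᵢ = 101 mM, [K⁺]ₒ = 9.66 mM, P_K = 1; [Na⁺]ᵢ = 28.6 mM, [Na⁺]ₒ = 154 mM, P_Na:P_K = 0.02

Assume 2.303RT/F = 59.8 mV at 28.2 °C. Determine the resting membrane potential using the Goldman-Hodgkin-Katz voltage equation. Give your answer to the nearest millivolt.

Vm = 59.8 · log₁₀[(Σ P·[cation]ₒ + Σ P·[anion]ᵢ) / (Σ P·[cation]ᵢ + Σ P·[anion]ₒ)]
Numerator = 1×9.66 + 0.02×154 = 12.74
Denominator = 1×101 + 0.02×28.6 = 101.6
Vm = 59.8 · log₁₀(0.12543) = 59.8 × (-0.9016) = -53.92 mV

-54 mV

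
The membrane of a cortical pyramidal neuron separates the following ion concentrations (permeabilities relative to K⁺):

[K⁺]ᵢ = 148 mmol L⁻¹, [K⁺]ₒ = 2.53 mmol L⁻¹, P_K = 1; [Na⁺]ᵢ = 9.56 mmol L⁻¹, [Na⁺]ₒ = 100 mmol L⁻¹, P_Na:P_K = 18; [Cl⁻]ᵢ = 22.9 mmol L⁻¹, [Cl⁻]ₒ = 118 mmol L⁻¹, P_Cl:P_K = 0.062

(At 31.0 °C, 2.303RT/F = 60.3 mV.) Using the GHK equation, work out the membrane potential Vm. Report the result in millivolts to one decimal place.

44.7 mV

Vm = 60.3 · log₁₀[(Σ P·[cation]ₒ + Σ P·[anion]ᵢ) / (Σ P·[cation]ᵢ + Σ P·[anion]ₒ)]
Numerator = 1×2.53 + 18×100 + 0.062×22.9 = 1804
Denominator = 1×148 + 18×9.56 + 0.062×118 = 327.4
Vm = 60.3 · log₁₀(5.51) = 60.3 × (0.7412) = 44.69 mV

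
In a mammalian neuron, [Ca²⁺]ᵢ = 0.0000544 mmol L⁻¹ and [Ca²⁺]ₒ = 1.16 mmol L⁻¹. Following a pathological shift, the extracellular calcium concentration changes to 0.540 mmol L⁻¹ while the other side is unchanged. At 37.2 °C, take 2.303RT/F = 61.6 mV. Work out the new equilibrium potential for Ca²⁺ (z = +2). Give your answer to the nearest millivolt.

123 mV

After the shift: [Ca²⁺]_out = 0.540, [Ca²⁺]_in = 0.0000544 mmol L⁻¹.
E_new = (61.6/2)·log₁₀(0.540/0.0000544) = 30.80 · (3.9968) = 123.10 mV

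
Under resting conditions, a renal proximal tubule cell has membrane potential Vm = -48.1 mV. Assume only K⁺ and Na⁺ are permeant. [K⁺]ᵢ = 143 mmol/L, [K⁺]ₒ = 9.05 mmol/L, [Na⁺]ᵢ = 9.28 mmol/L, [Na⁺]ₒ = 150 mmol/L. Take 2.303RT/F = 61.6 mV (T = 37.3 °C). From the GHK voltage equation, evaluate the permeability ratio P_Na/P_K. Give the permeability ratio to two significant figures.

0.099

Let α = P_Na/P_K. GHK: Vm = 61.6·log₁₀[(Kₒ + α·Naₒ)/(Kᵢ + α·Naᵢ)].
10^(Vm/61.6) = 10^(-48.1/61.6) = 0.16564
So 0.16564·(Kᵢ + α·Naᵢ) = Kₒ + α·Naₒ → α = (0.16564·143.0 − 9.05) / (150.0 − 0.16564·9.28)
α = (23.69 − 9.05) / (150.0 − 1.537) = 14.64/148.5 = 0.09858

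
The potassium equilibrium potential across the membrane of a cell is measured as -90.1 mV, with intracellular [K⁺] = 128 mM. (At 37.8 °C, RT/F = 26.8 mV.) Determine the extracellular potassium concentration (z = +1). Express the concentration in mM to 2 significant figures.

Nernst: E = (26.8/1) · ln([out]/[in]), so ln([out]/[in]) = -90.1 × 1 / 26.8 = -3.3619.
[out]/[in] = e^(-3.3619) = 0.03467.
[out] = 0.03467 × 128 = 4.437 mM.

4.4 mM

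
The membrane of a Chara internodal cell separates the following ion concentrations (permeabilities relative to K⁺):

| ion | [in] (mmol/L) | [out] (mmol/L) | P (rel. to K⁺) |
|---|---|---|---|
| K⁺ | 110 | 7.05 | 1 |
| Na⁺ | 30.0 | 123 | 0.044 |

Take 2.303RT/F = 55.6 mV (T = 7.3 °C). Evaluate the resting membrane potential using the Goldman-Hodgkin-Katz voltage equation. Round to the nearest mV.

-53 mV

Vm = 55.6 · log₁₀[(Σ P·[cation]ₒ + Σ P·[anion]ᵢ) / (Σ P·[cation]ᵢ + Σ P·[anion]ₒ)]
Numerator = 1×7.05 + 0.044×123 = 12.46
Denominator = 1×110 + 0.044×30.0 = 111.3
Vm = 55.6 · log₁₀(0.11195) = 55.6 × (-0.9510) = -52.87 mV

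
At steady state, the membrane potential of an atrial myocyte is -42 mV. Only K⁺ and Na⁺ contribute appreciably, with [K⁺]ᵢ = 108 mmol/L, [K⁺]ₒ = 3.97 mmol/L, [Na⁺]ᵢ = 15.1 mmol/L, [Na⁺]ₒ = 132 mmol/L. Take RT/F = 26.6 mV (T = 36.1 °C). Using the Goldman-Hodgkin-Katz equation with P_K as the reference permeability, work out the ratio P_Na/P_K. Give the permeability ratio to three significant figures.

0.142

Let α = P_Na/P_K. GHK: Vm = 26.6·ln[(Kₒ + α·Naₒ)/(Kᵢ + α·Naᵢ)].
e^(Vm/26.6) = e^(-42.0/26.6) = 0.20619
So 0.20619·(Kᵢ + α·Naᵢ) = Kₒ + α·Naₒ → α = (0.20619·108.0 − 3.97) / (132.0 − 0.20619·15.1)
α = (22.27 − 3.97) / (132.0 − 3.113) = 18.3/128.9 = 0.142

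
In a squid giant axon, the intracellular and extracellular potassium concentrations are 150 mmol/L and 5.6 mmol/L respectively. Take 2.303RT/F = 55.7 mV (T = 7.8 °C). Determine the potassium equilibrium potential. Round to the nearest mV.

-80 mV

E = (55.7/z) · log₁₀([K⁺]_out/[K⁺]_in) with z = +1.
= (55.7/1) · log₁₀(5.6/150) = 55.70 · log₁₀(0.03733)
= 55.70 · (-1.4279) = -79.53 mV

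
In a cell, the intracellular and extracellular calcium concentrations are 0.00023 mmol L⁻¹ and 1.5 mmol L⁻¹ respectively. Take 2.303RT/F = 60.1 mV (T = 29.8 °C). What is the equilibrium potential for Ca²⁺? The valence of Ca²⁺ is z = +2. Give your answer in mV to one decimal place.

114.6 mV

E = (60.1/z) · log₁₀([Ca²⁺]_out/[Ca²⁺]_in) with z = +2.
= (60.1/2) · log₁₀(1.5/0.00023) = 30.05 · log₁₀(6522)
= 30.05 · (3.8144) = 114.62 mV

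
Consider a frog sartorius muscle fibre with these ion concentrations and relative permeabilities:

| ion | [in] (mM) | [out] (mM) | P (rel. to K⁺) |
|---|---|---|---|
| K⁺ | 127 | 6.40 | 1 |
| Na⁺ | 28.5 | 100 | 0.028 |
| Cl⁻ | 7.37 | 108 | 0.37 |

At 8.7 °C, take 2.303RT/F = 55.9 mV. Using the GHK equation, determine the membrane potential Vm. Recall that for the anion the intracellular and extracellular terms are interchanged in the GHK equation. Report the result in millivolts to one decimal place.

Vm = 55.9 · log₁₀[(Σ P·[cation]ₒ + Σ P·[anion]ᵢ) / (Σ P·[cation]ᵢ + Σ P·[anion]ₒ)]
Numerator = 1×6.40 + 0.028×100 + 0.37×7.37 = 11.93
Denominator = 1×127 + 0.028×28.5 + 0.37×108 = 167.8
Vm = 55.9 · log₁₀(0.071096) = 55.9 × (-1.1482) = -64.18 mV

-64.2 mV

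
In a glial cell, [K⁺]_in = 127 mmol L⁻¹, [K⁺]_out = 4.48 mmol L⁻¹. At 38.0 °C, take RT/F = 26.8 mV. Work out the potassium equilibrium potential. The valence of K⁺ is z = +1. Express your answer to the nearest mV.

E = (26.8/z) · ln([K⁺]_out/[K⁺]_in) with z = +1.
= (26.8/1) · ln(4.48/127) = 26.80 · ln(0.03528)
= 26.80 · (-3.3446) = -89.63 mV

-90 mV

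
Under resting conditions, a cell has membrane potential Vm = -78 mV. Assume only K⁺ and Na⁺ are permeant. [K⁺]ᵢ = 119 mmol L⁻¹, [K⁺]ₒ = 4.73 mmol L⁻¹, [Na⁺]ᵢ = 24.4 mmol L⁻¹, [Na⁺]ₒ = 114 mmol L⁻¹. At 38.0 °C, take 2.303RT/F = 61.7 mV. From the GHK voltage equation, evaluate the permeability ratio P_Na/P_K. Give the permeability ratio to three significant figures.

Let α = P_Na/P_K. GHK: Vm = 61.7·log₁₀[(Kₒ + α·Naₒ)/(Kᵢ + α·Naᵢ)].
10^(Vm/61.7) = 10^(-78.0/61.7) = 0.054428
So 0.054428·(Kᵢ + α·Naᵢ) = Kₒ + α·Naₒ → α = (0.054428·119.0 − 4.73) / (114.0 − 0.054428·24.4)
α = (6.477 − 4.73) / (114.0 − 1.328) = 1.747/112.7 = 0.0155

0.0155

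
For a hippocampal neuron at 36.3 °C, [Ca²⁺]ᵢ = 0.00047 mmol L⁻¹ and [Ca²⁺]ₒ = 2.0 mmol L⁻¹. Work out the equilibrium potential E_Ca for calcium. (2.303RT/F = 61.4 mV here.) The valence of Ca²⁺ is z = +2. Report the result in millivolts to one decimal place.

E = (61.4/z) · log₁₀([Ca²⁺]_out/[Ca²⁺]_in) with z = +2.
= (61.4/2) · log₁₀(2.0/0.00047) = 30.70 · log₁₀(4255)
= 30.70 · (3.6289) = 111.41 mV

111.4 mV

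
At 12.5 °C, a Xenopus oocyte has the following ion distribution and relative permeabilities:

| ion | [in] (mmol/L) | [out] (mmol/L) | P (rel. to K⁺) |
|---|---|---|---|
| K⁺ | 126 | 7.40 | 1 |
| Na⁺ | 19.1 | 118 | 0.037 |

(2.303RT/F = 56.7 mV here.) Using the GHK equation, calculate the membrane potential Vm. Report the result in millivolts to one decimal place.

-58.5 mV

Vm = 56.7 · log₁₀[(Σ P·[cation]ₒ + Σ P·[anion]ᵢ) / (Σ P·[cation]ᵢ + Σ P·[anion]ₒ)]
Numerator = 1×7.40 + 0.037×118 = 11.77
Denominator = 1×126 + 0.037×19.1 = 126.7
Vm = 56.7 · log₁₀(0.09286) = 56.7 × (-1.0322) = -58.52 mV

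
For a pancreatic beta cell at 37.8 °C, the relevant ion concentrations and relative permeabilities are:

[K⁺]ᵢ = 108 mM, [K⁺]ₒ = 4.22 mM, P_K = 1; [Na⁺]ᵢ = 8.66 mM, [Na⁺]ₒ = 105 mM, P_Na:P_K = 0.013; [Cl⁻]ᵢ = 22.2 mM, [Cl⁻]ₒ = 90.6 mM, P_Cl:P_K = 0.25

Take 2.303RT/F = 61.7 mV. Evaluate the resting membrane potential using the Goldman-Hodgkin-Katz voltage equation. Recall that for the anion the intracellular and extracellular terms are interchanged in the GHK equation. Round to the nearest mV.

Vm = 61.7 · log₁₀[(Σ P·[cation]ₒ + Σ P·[anion]ᵢ) / (Σ P·[cation]ᵢ + Σ P·[anion]ₒ)]
Numerator = 1×4.22 + 0.013×105 + 0.25×22.2 = 11.13
Denominator = 1×108 + 0.013×8.66 + 0.25×90.6 = 130.8
Vm = 61.7 · log₁₀(0.085154) = 61.7 × (-1.0698) = -66.01 mV

-66 mV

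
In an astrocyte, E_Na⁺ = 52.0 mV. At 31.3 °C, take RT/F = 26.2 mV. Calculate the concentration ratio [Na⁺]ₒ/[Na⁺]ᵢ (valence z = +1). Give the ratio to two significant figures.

ln([out]/[in]) = E·z/(26.2) = 52.0 × 1 / 26.2 = 1.9847
[out]/[in] = e^(1.9847) = 7.277

7.3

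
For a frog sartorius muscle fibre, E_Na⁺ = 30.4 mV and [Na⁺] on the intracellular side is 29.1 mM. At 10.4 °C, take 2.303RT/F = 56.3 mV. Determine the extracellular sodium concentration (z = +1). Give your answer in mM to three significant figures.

Nernst: E = (56.3/1) · log₁₀([out]/[in]), so log₁₀([out]/[in]) = 30.4 × 1 / 56.3 = 0.5400.
[out]/[in] = 10^(0.5400) = 3.467.
[out] = 3.467 × 29.1 = 100.9 mM.

101 mM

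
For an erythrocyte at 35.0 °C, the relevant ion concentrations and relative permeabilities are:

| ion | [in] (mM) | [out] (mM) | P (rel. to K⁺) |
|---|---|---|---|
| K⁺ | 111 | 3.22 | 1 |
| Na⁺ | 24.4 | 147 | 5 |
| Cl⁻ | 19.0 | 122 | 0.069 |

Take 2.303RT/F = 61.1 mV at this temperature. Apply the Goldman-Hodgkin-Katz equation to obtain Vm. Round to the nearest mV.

30 mV

Vm = 61.1 · log₁₀[(Σ P·[cation]ₒ + Σ P·[anion]ᵢ) / (Σ P·[cation]ᵢ + Σ P·[anion]ₒ)]
Numerator = 1×3.22 + 5×147 + 0.069×19.0 = 739.5
Denominator = 1×111 + 5×24.4 + 0.069×122 = 241.4
Vm = 61.1 · log₁₀(3.0633) = 61.1 × (0.4862) = 29.71 mV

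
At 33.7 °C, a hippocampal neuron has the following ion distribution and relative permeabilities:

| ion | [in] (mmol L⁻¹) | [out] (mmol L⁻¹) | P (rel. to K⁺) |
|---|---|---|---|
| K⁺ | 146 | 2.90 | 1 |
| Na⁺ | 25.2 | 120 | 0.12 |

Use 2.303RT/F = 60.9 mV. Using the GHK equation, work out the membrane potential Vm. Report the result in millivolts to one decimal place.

Vm = 60.9 · log₁₀[(Σ P·[cation]ₒ + Σ P·[anion]ᵢ) / (Σ P·[cation]ᵢ + Σ P·[anion]ₒ)]
Numerator = 1×2.90 + 0.12×120 = 17.3
Denominator = 1×146 + 0.12×25.2 = 149
Vm = 60.9 · log₁₀(0.11609) = 60.9 × (-0.9352) = -56.95 mV

-57.0 mV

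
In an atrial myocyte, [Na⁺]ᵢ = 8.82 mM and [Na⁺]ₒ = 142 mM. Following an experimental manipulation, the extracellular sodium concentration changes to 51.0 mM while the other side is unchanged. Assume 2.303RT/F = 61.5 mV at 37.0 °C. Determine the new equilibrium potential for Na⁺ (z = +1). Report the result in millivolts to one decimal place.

After the shift: [Na⁺]_out = 51.0, [Na⁺]_in = 8.82 mM.
E_new = (61.5/1)·log₁₀(51.0/8.82) = 61.50 · (0.7621) = 46.87 mV

46.9 mV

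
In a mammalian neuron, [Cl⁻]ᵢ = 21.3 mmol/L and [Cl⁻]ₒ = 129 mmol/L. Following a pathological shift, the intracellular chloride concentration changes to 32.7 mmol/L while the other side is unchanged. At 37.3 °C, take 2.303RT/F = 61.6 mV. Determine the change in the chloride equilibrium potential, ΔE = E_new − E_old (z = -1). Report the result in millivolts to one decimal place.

11.5 mV

E_old = (61.6/-1)·log₁₀(129/21.3) = -48.18 mV
E_new = (61.6/-1)·log₁₀(129/32.7) = -36.72 mV
ΔE = -36.72 − (-48.18) = 11.47 mV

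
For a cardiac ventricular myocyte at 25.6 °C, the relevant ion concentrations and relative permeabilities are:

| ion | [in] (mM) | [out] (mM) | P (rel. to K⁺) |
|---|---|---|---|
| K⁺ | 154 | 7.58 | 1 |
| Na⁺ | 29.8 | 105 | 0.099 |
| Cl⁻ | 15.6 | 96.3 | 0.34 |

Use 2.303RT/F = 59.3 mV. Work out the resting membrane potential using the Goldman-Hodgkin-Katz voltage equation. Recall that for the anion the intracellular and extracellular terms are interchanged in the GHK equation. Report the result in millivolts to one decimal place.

Vm = 59.3 · log₁₀[(Σ P·[cation]ₒ + Σ P·[anion]ᵢ) / (Σ P·[cation]ᵢ + Σ P·[anion]ₒ)]
Numerator = 1×7.58 + 0.099×105 + 0.34×15.6 = 23.28
Denominator = 1×154 + 0.099×29.8 + 0.34×96.3 = 189.7
Vm = 59.3 · log₁₀(0.12272) = 59.3 × (-0.9111) = -54.03 mV

-54.0 mV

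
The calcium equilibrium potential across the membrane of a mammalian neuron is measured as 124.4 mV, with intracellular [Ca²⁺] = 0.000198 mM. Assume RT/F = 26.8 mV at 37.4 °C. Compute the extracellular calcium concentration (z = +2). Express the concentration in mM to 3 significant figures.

2.13 mM

Nernst: E = (26.8/2) · ln([out]/[in]), so ln([out]/[in]) = 124.4 × 2 / 26.8 = 9.2836.
[out]/[in] = e^(9.2836) = 1.076e+04.
[out] = 1.076e+04 × 0.000198 = 2.13 mM.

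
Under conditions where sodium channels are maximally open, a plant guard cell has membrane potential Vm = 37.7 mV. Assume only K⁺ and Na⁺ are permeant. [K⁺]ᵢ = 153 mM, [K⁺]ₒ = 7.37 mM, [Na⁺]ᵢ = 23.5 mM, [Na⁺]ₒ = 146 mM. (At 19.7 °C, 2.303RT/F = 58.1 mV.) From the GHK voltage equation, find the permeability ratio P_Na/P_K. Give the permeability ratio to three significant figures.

Let α = P_Na/P_K. GHK: Vm = 58.1·log₁₀[(Kₒ + α·Naₒ)/(Kᵢ + α·Naᵢ)].
10^(Vm/58.1) = 10^(37.7/58.1) = 4.4553
So 4.4553·(Kᵢ + α·Naᵢ) = Kₒ + α·Naₒ → α = (4.4553·153.0 − 7.37) / (146.0 − 4.4553·23.5)
α = (681.7 − 7.37) / (146.0 − 104.7) = 674.3/41.3 = 16.33

16.3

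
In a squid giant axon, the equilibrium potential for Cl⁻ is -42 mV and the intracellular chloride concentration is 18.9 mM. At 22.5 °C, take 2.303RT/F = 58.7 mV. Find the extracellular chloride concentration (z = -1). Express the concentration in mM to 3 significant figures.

98.2 mM

Nernst: E = (58.7/-1) · log₁₀([out]/[in]), so log₁₀([out]/[in]) = -42.0 × -1 / 58.7 = 0.7155.
[out]/[in] = 10^(0.7155) = 5.194.
[out] = 5.194 × 18.9 = 98.17 mM.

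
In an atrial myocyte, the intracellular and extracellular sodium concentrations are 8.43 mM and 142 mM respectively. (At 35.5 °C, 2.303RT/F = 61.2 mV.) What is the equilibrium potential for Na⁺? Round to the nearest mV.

75 mV

E = (61.2/z) · log₁₀([Na⁺]_out/[Na⁺]_in) with z = +1.
= (61.2/1) · log₁₀(142/8.43) = 61.20 · log₁₀(16.84)
= 61.20 · (1.2265) = 75.06 mV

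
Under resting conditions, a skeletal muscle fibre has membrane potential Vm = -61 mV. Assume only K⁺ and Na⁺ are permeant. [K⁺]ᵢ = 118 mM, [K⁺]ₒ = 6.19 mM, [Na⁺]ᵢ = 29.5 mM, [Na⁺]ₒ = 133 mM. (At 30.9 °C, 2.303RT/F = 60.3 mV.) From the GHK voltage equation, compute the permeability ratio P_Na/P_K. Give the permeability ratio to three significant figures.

Let α = P_Na/P_K. GHK: Vm = 60.3·log₁₀[(Kₒ + α·Naₒ)/(Kᵢ + α·Naᵢ)].
10^(Vm/60.3) = 10^(-61.0/60.3) = 0.097362
So 0.097362·(Kᵢ + α·Naᵢ) = Kₒ + α·Naₒ → α = (0.097362·118.0 − 6.19) / (133.0 − 0.097362·29.5)
α = (11.49 − 6.19) / (133.0 − 2.872) = 5.299/130.1 = 0.04072

0.0407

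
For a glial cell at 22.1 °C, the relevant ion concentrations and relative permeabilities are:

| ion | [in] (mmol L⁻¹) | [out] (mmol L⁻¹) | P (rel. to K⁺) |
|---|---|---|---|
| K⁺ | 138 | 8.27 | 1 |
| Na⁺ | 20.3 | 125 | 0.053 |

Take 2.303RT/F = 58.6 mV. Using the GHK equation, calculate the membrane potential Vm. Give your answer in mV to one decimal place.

-56.9 mV

Vm = 58.6 · log₁₀[(Σ P·[cation]ₒ + Σ P·[anion]ᵢ) / (Σ P·[cation]ᵢ + Σ P·[anion]ₒ)]
Numerator = 1×8.27 + 0.053×125 = 14.89
Denominator = 1×138 + 0.053×20.3 = 139.1
Vm = 58.6 · log₁₀(0.1071) = 58.6 × (-0.9702) = -56.85 mV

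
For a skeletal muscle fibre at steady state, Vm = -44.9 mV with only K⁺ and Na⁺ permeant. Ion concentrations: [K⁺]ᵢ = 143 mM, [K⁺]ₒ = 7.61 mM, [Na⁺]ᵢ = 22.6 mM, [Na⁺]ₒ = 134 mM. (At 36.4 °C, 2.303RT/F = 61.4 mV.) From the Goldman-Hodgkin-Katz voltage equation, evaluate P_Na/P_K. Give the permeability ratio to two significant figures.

0.15

Let α = P_Na/P_K. GHK: Vm = 61.4·log₁₀[(Kₒ + α·Naₒ)/(Kᵢ + α·Naᵢ)].
10^(Vm/61.4) = 10^(-44.9/61.4) = 0.18566
So 0.18566·(Kᵢ + α·Naᵢ) = Kₒ + α·Naₒ → α = (0.18566·143.0 − 7.61) / (134.0 − 0.18566·22.6)
α = (26.55 − 7.61) / (134.0 − 4.196) = 18.94/129.8 = 0.1459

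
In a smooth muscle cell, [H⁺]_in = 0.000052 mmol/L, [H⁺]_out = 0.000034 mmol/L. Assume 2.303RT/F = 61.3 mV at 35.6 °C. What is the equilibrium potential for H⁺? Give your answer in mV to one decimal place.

E = (61.3/z) · log₁₀([H⁺]_out/[H⁺]_in) with z = +1.
= (61.3/1) · log₁₀(0.000034/0.000052) = 61.30 · log₁₀(0.6538)
= 61.30 · (-0.1845) = -11.31 mV

-11.3 mV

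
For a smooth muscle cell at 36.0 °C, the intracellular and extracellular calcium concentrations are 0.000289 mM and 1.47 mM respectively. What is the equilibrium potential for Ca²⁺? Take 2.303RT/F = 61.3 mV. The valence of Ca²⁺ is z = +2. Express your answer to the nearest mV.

E = (61.3/z) · log₁₀([Ca²⁺]_out/[Ca²⁺]_in) with z = +2.
= (61.3/2) · log₁₀(1.47/0.000289) = 30.65 · log₁₀(5087)
= 30.65 · (3.7064) = 113.60 mV

114 mV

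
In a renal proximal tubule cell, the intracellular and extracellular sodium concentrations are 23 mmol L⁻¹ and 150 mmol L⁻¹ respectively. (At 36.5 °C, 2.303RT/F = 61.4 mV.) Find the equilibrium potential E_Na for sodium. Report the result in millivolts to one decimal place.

E = (61.4/z) · log₁₀([Na⁺]_out/[Na⁺]_in) with z = +1.
= (61.4/1) · log₁₀(150/23) = 61.40 · log₁₀(6.522)
= 61.40 · (0.8144) = 50.00 mV

50.0 mV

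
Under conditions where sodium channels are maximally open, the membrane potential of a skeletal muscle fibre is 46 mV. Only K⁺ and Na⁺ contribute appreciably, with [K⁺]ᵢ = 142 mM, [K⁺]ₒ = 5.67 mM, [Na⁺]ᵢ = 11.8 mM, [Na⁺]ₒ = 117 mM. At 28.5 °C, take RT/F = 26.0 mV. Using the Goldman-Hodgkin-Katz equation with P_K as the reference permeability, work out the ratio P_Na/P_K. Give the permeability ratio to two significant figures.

Let α = P_Na/P_K. GHK: Vm = 26.0·ln[(Kₒ + α·Naₒ)/(Kᵢ + α·Naᵢ)].
e^(Vm/26.0) = e^(46.0/26.0) = 5.8663
So 5.8663·(Kᵢ + α·Naᵢ) = Kₒ + α·Naₒ → α = (5.8663·142.0 − 5.67) / (117.0 − 5.8663·11.8)
α = (833 − 5.67) / (117.0 − 69.22) = 827.4/47.78 = 17.32

17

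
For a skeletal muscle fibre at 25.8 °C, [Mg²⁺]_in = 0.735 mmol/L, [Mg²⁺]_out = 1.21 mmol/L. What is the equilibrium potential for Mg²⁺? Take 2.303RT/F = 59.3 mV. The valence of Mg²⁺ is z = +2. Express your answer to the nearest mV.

E = (59.3/z) · log₁₀([Mg²⁺]_out/[Mg²⁺]_in) with z = +2.
= (59.3/2) · log₁₀(1.21/0.735) = 29.65 · log₁₀(1.646)
= 29.65 · (0.2165) = 6.42 mV

6 mV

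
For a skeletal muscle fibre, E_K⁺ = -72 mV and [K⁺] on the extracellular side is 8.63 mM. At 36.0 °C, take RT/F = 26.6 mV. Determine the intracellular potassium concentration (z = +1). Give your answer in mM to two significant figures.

130 mM

Nernst: E = (26.6/1) · ln([out]/[in]), so ln([out]/[in]) = -72.0 × 1 / 26.6 = -2.7068.
[out]/[in] = e^(-2.7068) = 0.06675.
[in] = 8.63 / 0.06675 = 129.3 mM.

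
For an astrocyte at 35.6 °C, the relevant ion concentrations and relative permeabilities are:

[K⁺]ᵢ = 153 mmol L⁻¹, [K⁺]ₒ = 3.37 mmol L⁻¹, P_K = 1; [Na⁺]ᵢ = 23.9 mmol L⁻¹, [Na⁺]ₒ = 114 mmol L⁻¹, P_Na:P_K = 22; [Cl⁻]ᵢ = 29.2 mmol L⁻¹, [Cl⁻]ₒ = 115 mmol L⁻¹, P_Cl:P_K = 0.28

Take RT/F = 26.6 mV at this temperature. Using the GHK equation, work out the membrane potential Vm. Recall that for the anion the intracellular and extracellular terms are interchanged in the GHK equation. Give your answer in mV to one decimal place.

Vm = 26.6 · ln[(Σ P·[cation]ₒ + Σ P·[anion]ᵢ) / (Σ P·[cation]ᵢ + Σ P·[anion]ₒ)]
Numerator = 1×3.37 + 22×114 + 0.28×29.2 = 2520
Denominator = 1×153 + 22×23.9 + 0.28×115 = 711
Vm = 26.6 · ln(3.5437) = 26.6 × (1.2652) = 33.65 mV

33.7 mV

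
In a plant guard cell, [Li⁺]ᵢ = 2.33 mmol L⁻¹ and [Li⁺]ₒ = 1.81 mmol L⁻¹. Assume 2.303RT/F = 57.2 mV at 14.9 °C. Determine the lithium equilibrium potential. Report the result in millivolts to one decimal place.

-6.3 mV

E = (57.2/z) · log₁₀([Li⁺]_out/[Li⁺]_in) with z = +1.
= (57.2/1) · log₁₀(1.81/2.33) = 57.20 · log₁₀(0.7768)
= 57.20 · (-0.1097) = -6.27 mV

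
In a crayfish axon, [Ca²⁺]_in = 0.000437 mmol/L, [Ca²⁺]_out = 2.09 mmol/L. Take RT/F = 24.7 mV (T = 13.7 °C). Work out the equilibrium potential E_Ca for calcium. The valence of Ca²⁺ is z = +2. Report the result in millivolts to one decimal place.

E = (24.7/z) · ln([Ca²⁺]_out/[Ca²⁺]_in) with z = +2.
= (24.7/2) · ln(2.09/0.000437) = 12.35 · ln(4783)
= 12.35 · (8.4727) = 104.64 mV

104.6 mV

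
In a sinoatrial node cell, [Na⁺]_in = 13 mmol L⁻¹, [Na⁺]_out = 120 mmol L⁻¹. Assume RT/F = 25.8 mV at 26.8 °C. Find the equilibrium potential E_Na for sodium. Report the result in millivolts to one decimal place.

E = (25.8/z) · ln([Na⁺]_out/[Na⁺]_in) with z = +1.
= (25.8/1) · ln(120/13) = 25.80 · ln(9.231)
= 25.80 · (2.2225) = 57.34 mV

57.3 mV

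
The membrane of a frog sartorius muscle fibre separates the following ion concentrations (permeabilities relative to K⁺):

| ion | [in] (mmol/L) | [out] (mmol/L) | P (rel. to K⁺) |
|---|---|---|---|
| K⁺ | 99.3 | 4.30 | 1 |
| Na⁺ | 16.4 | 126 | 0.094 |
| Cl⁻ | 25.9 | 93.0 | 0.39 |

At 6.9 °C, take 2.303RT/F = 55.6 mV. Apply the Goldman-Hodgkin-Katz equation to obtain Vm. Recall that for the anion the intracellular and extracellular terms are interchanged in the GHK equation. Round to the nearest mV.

Vm = 55.6 · log₁₀[(Σ P·[cation]ₒ + Σ P·[anion]ᵢ) / (Σ P·[cation]ᵢ + Σ P·[anion]ₒ)]
Numerator = 1×4.30 + 0.094×126 + 0.39×25.9 = 26.24
Denominator = 1×99.3 + 0.094×16.4 + 0.39×93.0 = 137.1
Vm = 55.6 · log₁₀(0.19141) = 55.6 × (-0.7180) = -39.92 mV

-40 mV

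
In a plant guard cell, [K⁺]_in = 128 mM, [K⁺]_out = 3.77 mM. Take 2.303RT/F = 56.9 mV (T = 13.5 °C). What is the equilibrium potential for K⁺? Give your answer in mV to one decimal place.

E = (56.9/z) · log₁₀([K⁺]_out/[K⁺]_in) with z = +1.
= (56.9/1) · log₁₀(3.77/128) = 56.90 · log₁₀(0.02945)
= 56.90 · (-1.5309) = -87.11 mV

-87.1 mV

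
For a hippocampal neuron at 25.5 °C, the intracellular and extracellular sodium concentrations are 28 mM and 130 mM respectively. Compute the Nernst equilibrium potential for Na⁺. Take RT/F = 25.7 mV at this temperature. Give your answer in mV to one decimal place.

39.5 mV

E = (25.7/z) · ln([Na⁺]_out/[Na⁺]_in) with z = +1.
= (25.7/1) · ln(130/28) = 25.70 · ln(4.643)
= 25.70 · (1.5353) = 39.46 mV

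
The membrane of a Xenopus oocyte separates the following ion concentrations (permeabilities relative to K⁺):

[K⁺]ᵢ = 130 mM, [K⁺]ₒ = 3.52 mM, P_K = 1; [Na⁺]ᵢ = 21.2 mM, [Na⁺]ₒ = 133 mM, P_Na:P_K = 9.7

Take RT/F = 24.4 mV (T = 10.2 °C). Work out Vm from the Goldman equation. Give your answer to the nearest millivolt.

Vm = 24.4 · ln[(Σ P·[cation]ₒ + Σ P·[anion]ᵢ) / (Σ P·[cation]ᵢ + Σ P·[anion]ₒ)]
Numerator = 1×3.52 + 9.7×133 = 1294
Denominator = 1×130 + 9.7×21.2 = 335.6
Vm = 24.4 · ln(3.8542) = 24.4 × (1.3492) = 32.92 mV

33 mV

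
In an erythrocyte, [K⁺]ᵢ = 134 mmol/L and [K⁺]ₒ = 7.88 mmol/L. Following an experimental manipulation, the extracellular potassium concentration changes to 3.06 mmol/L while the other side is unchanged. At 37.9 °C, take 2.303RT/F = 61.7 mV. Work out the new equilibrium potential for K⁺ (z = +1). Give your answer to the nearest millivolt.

After the shift: [K⁺]_out = 3.06, [K⁺]_in = 134 mmol/L.
E_new = (61.7/1)·log₁₀(3.06/134) = 61.70 · (-1.6414) = -101.27 mV

-101 mV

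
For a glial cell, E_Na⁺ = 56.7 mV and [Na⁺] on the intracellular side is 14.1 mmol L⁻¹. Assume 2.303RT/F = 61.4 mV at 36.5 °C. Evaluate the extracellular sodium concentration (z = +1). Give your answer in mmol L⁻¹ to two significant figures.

120 mmol L⁻¹

Nernst: E = (61.4/1) · log₁₀([out]/[in]), so log₁₀([out]/[in]) = 56.7 × 1 / 61.4 = 0.9235.
[out]/[in] = 10^(0.9235) = 8.384.
[out] = 8.384 × 14.1 = 118.2 mmol L⁻¹.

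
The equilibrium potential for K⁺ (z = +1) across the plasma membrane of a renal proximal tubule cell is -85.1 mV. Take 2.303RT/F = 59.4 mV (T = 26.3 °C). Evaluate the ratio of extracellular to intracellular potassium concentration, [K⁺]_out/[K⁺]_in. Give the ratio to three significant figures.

log₁₀([out]/[in]) = E·z/(59.4) = -85.1 × 1 / 59.4 = -1.4327
[out]/[in] = 10^(-1.4327) = 0.03693

0.0369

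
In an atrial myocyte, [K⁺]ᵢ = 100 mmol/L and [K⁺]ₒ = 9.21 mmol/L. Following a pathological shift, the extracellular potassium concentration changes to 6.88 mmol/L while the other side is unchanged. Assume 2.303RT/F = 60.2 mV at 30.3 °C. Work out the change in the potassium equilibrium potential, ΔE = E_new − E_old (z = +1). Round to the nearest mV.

-8 mV

E_old = (60.2/1)·log₁₀(9.21/100) = -62.35 mV
E_new = (60.2/1)·log₁₀(6.88/100) = -69.98 mV
ΔE = -69.98 − (-62.35) = -7.63 mV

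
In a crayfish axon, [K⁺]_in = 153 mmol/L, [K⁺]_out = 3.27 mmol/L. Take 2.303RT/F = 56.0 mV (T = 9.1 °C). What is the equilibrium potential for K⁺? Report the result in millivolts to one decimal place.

E = (56.0/z) · log₁₀([K⁺]_out/[K⁺]_in) with z = +1.
= (56.0/1) · log₁₀(3.27/153) = 56.00 · log₁₀(0.02137)
= 56.00 · (-1.6701) = -93.53 mV

-93.5 mV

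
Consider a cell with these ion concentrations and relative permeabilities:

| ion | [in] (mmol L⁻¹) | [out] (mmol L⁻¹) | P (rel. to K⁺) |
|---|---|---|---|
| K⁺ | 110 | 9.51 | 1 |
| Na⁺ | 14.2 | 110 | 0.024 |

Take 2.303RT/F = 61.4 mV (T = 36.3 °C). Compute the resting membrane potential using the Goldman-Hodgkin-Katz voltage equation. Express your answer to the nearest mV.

-59 mV

Vm = 61.4 · log₁₀[(Σ P·[cation]ₒ + Σ P·[anion]ᵢ) / (Σ P·[cation]ᵢ + Σ P·[anion]ₒ)]
Numerator = 1×9.51 + 0.024×110 = 12.15
Denominator = 1×110 + 0.024×14.2 = 110.3
Vm = 61.4 · log₁₀(0.11011) = 61.4 × (-0.9582) = -58.83 mV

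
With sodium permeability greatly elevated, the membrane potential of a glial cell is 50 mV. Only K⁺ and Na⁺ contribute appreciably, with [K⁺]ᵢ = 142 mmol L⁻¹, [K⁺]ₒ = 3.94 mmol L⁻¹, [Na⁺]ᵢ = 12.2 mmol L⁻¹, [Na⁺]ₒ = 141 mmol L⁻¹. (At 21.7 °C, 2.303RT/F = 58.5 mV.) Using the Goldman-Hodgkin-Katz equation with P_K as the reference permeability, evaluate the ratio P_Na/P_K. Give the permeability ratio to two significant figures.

Let α = P_Na/P_K. GHK: Vm = 58.5·log₁₀[(Kₒ + α·Naₒ)/(Kᵢ + α·Naᵢ)].
10^(Vm/58.5) = 10^(50.0/58.5) = 7.1565
So 7.1565·(Kᵢ + α·Naᵢ) = Kₒ + α·Naₒ → α = (7.1565·142.0 − 3.94) / (141.0 − 7.1565·12.2)
α = (1016 − 3.94) / (141.0 − 87.31) = 1012/53.69 = 18.85

19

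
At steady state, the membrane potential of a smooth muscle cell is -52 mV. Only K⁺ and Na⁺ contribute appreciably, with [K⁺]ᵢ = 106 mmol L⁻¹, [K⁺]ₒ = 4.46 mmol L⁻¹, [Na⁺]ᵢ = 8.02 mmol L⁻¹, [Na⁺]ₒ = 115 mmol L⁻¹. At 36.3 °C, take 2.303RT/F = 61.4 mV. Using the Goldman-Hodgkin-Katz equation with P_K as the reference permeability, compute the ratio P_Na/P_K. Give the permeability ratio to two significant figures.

0.093

Let α = P_Na/P_K. GHK: Vm = 61.4·log₁₀[(Kₒ + α·Naₒ)/(Kᵢ + α·Naᵢ)].
10^(Vm/61.4) = 10^(-52.0/61.4) = 0.14226
So 0.14226·(Kᵢ + α·Naᵢ) = Kₒ + α·Naₒ → α = (0.14226·106.0 − 4.46) / (115.0 − 0.14226·8.02)
α = (15.08 − 4.46) / (115.0 − 1.141) = 10.62/113.9 = 0.09327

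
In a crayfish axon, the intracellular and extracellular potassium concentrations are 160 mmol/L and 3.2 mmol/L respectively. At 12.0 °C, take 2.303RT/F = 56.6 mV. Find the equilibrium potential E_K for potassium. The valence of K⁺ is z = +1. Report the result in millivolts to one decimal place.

-96.2 mV

E = (56.6/z) · log₁₀([K⁺]_out/[K⁺]_in) with z = +1.
= (56.6/1) · log₁₀(3.2/160) = 56.60 · log₁₀(0.02)
= 56.60 · (-1.6990) = -96.16 mV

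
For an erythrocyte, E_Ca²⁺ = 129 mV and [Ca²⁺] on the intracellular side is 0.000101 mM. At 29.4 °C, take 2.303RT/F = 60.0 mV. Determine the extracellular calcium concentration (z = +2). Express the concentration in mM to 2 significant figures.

2.0 mM

Nernst: E = (60.0/2) · log₁₀([out]/[in]), so log₁₀([out]/[in]) = 129.0 × 2 / 60.0 = 4.3000.
[out]/[in] = 10^(4.3000) = 1.995e+04.
[out] = 1.995e+04 × 0.000101 = 2.015 mM.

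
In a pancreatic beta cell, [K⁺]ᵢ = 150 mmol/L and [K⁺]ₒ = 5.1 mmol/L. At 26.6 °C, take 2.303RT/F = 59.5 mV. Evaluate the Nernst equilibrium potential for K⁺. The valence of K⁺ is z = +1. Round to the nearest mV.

E = (59.5/z) · log₁₀([K⁺]_out/[K⁺]_in) with z = +1.
= (59.5/1) · log₁₀(5.1/150) = 59.50 · log₁₀(0.034)
= 59.50 · (-1.4685) = -87.38 mV

-87 mV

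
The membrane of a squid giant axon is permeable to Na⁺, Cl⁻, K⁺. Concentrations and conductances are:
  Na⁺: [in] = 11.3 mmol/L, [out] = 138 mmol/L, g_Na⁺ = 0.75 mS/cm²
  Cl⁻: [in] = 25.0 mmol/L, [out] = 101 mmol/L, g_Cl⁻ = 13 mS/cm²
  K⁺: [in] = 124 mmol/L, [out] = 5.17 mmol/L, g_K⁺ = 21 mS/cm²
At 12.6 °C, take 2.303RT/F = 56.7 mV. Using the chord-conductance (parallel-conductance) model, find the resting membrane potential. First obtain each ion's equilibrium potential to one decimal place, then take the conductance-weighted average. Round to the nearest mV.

-59 mV

E_Na⁺ = (56.7/1)·log₁₀(138/11.3) = 61.6 mV
E_Cl⁻ = (56.7/-1)·log₁₀(101/25.0) = -34.4 mV
E_K⁺ = (56.7/1)·log₁₀(5.17/124) = -78.2 mV
Vm = (Σ gᵢEᵢ)/(Σ gᵢ) = (0.75·61.6 + 13·-34.4 + 21·-78.2) / (0.75 + 13 + 21)
= -2043.20 / 34.75 = -58.80 mV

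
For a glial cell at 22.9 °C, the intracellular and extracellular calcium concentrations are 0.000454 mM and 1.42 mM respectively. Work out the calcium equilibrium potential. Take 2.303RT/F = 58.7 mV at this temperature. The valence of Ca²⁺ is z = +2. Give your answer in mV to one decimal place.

102.6 mV

E = (58.7/z) · log₁₀([Ca²⁺]_out/[Ca²⁺]_in) with z = +2.
= (58.7/2) · log₁₀(1.42/0.000454) = 29.35 · log₁₀(3128)
= 29.35 · (3.4952) = 102.59 mV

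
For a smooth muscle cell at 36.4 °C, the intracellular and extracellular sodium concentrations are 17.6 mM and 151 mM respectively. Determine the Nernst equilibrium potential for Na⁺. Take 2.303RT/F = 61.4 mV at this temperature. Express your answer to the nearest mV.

57 mV

E = (61.4/z) · log₁₀([Na⁺]_out/[Na⁺]_in) with z = +1.
= (61.4/1) · log₁₀(151/17.6) = 61.40 · log₁₀(8.58)
= 61.40 · (0.9335) = 57.31 mV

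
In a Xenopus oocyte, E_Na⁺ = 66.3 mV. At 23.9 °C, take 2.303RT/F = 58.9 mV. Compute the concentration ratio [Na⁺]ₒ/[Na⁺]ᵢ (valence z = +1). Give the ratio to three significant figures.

log₁₀([out]/[in]) = E·z/(58.9) = 66.3 × 1 / 58.9 = 1.1256
[out]/[in] = 10^(1.1256) = 13.35

13.4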